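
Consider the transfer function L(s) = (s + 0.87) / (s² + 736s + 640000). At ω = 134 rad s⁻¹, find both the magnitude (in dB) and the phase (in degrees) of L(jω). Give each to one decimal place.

|L| = -73.4 dB, ∠L = 80.6°

|j134 + 0.87| = √(134² + 0.87²) = 134
|(j134)² + 736(j134) + 640000| = |6.2204e+05 + j98624| = 6.298e+05
|L(j134)| = 1 × 134 / 6.298e+05 = 0.00021277
20 log₁₀(0.00021277) = -73.44 dB
∠(j134 + 0.87) = arctan(134/0.87) = 89.63°
∠[(j134)² + 736(j134) + 640000] = ∠[6.2204e+05 + j98624] = 9.01°
∠L(j134) = 89.63° − 9.01° = 80.62°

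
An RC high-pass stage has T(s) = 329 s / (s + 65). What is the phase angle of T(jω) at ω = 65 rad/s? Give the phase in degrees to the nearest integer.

∠(j65) = 90.00°
∠(j65 + 65) = arctan(65/65) = 45.00°
∠T(j65) = 90.00° − 45.00° = 45.00°

45°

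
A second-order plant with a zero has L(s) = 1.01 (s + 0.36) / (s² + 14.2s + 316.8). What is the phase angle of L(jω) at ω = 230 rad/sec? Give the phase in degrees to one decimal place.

-86.5 deg

∠(j230 + 0.36) = arctan(230/0.36) = 89.91°
∠[(j230)² + 14.2(j230) + 316.8] = ∠[-52583 + j3266] = 176.45°
∠L(j230) = 89.91° − 176.45° = -86.54°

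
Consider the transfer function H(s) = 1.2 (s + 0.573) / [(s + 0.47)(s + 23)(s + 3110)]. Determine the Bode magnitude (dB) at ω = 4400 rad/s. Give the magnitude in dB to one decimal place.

|j4400 + 0.573| = √(4400² + 0.573²) = 4400
|j4400 + 0.47| = √(4400² + 0.47²) = 4400
|j4400 + 23| = √(4400² + 23²) = 4400
|j4400 + 3110| = √(4400² + 3110²) = 5388
|H(j4400)| = 1.2 × 4400 / (4400 × 4400 × 5388) = 5.0615e-08
20 log₁₀(5.0615e-08) = -145.91 dB

-145.9 dB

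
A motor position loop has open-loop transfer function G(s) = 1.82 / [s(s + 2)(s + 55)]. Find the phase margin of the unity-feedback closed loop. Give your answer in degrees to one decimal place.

Gain crossover: |G(jω)| = 1 at ω ≈ 0.0165 rad/sec.
∠G(j0.0165) = −90° − arctan(0.0165/2) − arctan(0.0165/55) ≈ -90.49°
PM = 180° + (-90.49°) = 89.51°

89.5°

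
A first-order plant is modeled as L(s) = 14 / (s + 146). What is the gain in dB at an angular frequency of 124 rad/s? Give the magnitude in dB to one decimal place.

|j124 + 146| = √(124² + 146²) = 191.6
|L(j124)| = 14 / 191.6 = 0.073087
20 log₁₀(0.073087) = -22.72 dB

-22.7 dB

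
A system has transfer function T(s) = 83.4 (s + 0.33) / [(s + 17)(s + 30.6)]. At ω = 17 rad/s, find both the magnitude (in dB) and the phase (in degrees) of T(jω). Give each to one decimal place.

|j17 + 0.33| = √(17² + 0.33²) = 17
|j17 + 17| = √(17² + 17²) = 24.04
|j17 + 30.6| = √(17² + 30.6²) = 35.01
|T(j17)| = 83.4 × 17 / (24.04 × 35.01) = 1.685
20 log₁₀(1.685) = 4.53 dB
∠(j17 + 0.33) = arctan(17/0.33) = 88.89°
∠(j17 + 17) = arctan(17/17) = 45.00°
∠(j17 + 30.6) = arctan(17/30.6) = 29.05°
∠T(j17) = 88.89° − (45.00° + 29.05°) = 14.83°

|T| = 4.5 dB, ∠T = 14.8°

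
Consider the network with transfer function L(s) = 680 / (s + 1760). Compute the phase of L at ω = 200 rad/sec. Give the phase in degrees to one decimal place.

∠(j200 + 1760) = arctan(200/1760) = 6.48°
∠L(j200) = −6.48° = -6.48°

-6.5°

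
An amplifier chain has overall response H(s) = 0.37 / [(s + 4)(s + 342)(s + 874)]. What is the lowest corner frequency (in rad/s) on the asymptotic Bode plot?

Break frequencies occur at each pole and zero magnitude: 4 rad/s, 342 rad/s, 874 rad/s.
The lowest is 4 rad/s.

4 rad/s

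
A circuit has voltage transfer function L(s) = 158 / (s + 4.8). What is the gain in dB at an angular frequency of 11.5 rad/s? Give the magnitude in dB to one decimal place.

|j11.5 + 4.8| = √(11.5² + 4.8²) = 12.46
|L(j11.5)| = 158 / 12.46 = 12.679
20 log₁₀(12.679) = 22.06 dB

22.1 dB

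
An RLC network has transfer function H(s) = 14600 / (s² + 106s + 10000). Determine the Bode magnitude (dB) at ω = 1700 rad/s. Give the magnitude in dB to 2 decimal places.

-45.92 dB

|(j1700)² + 106(j1700) + 10000| = |-2.88e+06 + j1.802e+05| = 2.886e+06
|H(j1700)| = 14600 / 2.886e+06 = 0.0050596
20 log₁₀(0.0050596) = -45.918 dB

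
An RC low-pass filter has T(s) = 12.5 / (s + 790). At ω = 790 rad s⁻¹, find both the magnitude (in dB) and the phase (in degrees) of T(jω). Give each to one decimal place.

|j790 + 790| = √(790² + 790²) = 1117
|T(j790)| = 12.5 / 1117 = 0.011188
20 log₁₀(0.011188) = -39.02 dB
∠(j790 + 790) = arctan(790/790) = 45.00°
∠T(j790) = −45.00° = -45.00°

|T| = -39.0 dB, ∠T = -45.0 deg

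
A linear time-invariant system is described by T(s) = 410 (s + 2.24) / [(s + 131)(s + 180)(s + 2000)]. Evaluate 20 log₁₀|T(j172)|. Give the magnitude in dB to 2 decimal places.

-63.71 dB

|j172 + 2.24| = √(172² + 2.24²) = 172
|j172 + 131| = √(172² + 131²) = 216.2
|j172 + 180| = √(172² + 180²) = 249
|j172 + 2000| = √(172² + 2000²) = 2007
|T(j172)| = 410 × 172 / (216.2 × 249 × 2007) = 0.0006527
20 log₁₀(0.0006527) = -63.706 dB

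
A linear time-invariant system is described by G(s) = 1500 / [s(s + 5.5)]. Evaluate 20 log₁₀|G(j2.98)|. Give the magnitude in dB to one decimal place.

|j2.98 + 5.5| = √(2.98² + 5.5²) = 6.255
|j2.98| = 2.98
|G(j2.98)| = 1500 / (6.255 × 2.98) = 80.467
20 log₁₀(80.467) = 38.11 dB

38.1 dB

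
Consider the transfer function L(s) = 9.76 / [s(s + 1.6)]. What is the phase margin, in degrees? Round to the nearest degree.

29°

Gain crossover: |L(jω)| = 1 at ω ≈ 2.93 rad/s.
∠L(j2.93) = −90° − arctan(2.93/1.6) ≈ -151.33°
PM = 180° + (-151.33°) = 28.67°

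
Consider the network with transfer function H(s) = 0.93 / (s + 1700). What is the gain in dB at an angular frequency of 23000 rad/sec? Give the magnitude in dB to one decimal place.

|j23000 + 1700| = √(23000² + 1700²) = 2.306e+04
|H(j23000)| = 0.93 / 2.306e+04 = 4.0325e-05
20 log₁₀(4.0325e-05) = -87.89 dB

-87.9 dB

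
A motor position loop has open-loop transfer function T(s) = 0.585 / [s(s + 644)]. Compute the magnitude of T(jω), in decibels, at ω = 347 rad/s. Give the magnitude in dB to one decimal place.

-112.7 dB

|j347 + 644| = √(347² + 644²) = 731.5
|j347| = 347
|T(j347)| = 0.585 / (731.5 × 347) = 2.3046e-06
20 log₁₀(2.3046e-06) = -112.75 dB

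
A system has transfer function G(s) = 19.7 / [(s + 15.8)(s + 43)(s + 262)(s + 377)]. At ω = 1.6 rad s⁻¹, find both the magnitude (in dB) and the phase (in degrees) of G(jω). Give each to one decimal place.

|G| = -130.7 dB, ∠G = -8.5 deg

|j1.6 + 15.8| = √(1.6² + 15.8²) = 15.88
|j1.6 + 43| = √(1.6² + 43²) = 43.03
|j1.6 + 262| = √(1.6² + 262²) = 262
|j1.6 + 377| = √(1.6² + 377²) = 377
|G(j1.6)| = 19.7 / (15.88 × 43.03 × 262 × 377) = 2.9186e-07
20 log₁₀(2.9186e-07) = -130.70 dB
∠(j1.6 + 15.8) = arctan(1.6/15.8) = 5.78°
∠(j1.6 + 43) = arctan(1.6/43) = 2.13°
∠(j1.6 + 262) = arctan(1.6/262) = 0.35°
∠(j1.6 + 377) = arctan(1.6/377) = 0.24°
∠G(j1.6) = − (5.78° + 2.13° + 0.35° + 0.24°) = -8.51°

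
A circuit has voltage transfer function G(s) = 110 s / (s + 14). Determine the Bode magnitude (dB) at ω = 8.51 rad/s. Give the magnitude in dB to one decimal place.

35.1 dB

|j8.51| = 8.51
|j8.51 + 14| = √(8.51² + 14²) = 16.38
|G(j8.51)| = 110 × 8.51 / 16.38 = 57.137
20 log₁₀(57.137) = 35.14 dB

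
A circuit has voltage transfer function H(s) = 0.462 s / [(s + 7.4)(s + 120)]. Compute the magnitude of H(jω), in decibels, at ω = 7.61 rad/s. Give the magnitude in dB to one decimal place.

|j7.61| = 7.61
|j7.61 + 7.4| = √(7.61² + 7.4²) = 10.61
|j7.61 + 120| = √(7.61² + 120²) = 120.2
|H(j7.61)| = 0.462 × 7.61 / (10.61 × 120.2) = 0.0027546
20 log₁₀(0.0027546) = -51.20 dB

-51.2 dB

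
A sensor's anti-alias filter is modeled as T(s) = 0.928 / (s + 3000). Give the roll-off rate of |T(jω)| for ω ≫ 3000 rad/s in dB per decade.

With 0 zeros and 1 pole, the high-frequency asymptotic slope is 20 × (0 − 1) = -20 dB/decade.

-20 dB/decade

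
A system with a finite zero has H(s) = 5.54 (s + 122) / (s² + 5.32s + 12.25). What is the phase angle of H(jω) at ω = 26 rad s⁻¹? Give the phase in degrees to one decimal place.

∠(j26 + 122) = arctan(26/122) = 12.03°
∠[(j26)² + 5.32(j26) + 12.25] = ∠[-663.75 + j138.32] = 168.23°
∠H(j26) = 12.03° − 168.23° = -156.20°

-156.2 deg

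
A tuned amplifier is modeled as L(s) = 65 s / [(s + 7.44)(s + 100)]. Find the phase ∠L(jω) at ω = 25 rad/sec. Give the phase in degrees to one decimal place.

2.5°

∠(j25) = 90.00°
∠(j25 + 7.44) = arctan(25/7.44) = 73.43°
∠(j25 + 100) = arctan(25/100) = 14.04°
∠L(j25) = 90.00° − (73.43° + 14.04°) = 2.54°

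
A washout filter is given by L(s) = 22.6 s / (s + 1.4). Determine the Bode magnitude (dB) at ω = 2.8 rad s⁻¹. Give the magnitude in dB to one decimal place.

26.1 dB

|j2.8| = 2.8
|j2.8 + 1.4| = √(2.8² + 1.4²) = 3.13
|L(j2.8)| = 22.6 × 2.8 / 3.13 = 20.214
20 log₁₀(20.214) = 26.11 dB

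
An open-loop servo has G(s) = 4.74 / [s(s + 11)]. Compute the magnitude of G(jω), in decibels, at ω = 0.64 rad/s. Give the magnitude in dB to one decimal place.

|j0.64 + 11| = √(0.64² + 11²) = 11.02
|j0.64| = 0.64
|G(j0.64)| = 4.74 / (11.02 × 0.64) = 0.67216
20 log₁₀(0.67216) = -3.45 dB

-3.5 dB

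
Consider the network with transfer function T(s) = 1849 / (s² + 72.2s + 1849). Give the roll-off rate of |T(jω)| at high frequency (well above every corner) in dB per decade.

-40 dB/decade

With 0 zeros and 2 poles, the high-frequency asymptotic slope is 20 × (0 − 2) = -40 dB/decade.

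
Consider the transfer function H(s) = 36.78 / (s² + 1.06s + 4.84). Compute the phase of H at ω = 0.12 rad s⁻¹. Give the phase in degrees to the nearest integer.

-2°

∠[(j0.12)² + 1.06(j0.12) + 4.84] = ∠[4.8256 + j0.1272] = 1.51°
∠H(j0.12) = −1.51° = -1.51°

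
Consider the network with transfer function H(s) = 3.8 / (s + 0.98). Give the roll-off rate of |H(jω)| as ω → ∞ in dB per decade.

-20 dB/decade

With 0 zeros and 1 pole, the high-frequency asymptotic slope is 20 × (0 − 1) = -20 dB/decade.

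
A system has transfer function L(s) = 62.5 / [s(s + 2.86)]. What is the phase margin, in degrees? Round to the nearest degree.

20°

Gain crossover: |L(jω)| = 1 at ω ≈ 7.65 rad/s.
∠L(j7.65) = −90° − arctan(7.65/2.86) ≈ -159.50°
PM = 180° + (-159.50°) = 20.50°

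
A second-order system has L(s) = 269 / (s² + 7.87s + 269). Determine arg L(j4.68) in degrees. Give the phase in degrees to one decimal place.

∠[(j4.68)² + 7.87(j4.68) + 269] = ∠[247.1 + j36.832] = 8.48°
∠L(j4.68) = −8.48° = -8.48°

-8.5°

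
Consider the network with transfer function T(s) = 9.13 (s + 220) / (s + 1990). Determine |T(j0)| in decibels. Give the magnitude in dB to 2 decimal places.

0.08 dB

T(0) = 9.13 × 220 / 1990 = 1.0093
20 log₁₀(1.0093) = 0.081 dB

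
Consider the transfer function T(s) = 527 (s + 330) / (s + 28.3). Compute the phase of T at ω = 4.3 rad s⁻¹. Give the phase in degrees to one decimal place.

∠(j4.3 + 330) = arctan(4.3/330) = 0.75°
∠(j4.3 + 28.3) = arctan(4.3/28.3) = 8.64°
∠T(j4.3) = 0.75° − 8.64° = -7.89°

-7.9 deg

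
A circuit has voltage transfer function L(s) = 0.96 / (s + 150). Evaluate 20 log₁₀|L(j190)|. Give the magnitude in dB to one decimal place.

|j190 + 150| = √(190² + 150²) = 242.1
|L(j190)| = 0.96 / 242.1 = 0.0039657
20 log₁₀(0.0039657) = -48.03 dB

-48.0 dB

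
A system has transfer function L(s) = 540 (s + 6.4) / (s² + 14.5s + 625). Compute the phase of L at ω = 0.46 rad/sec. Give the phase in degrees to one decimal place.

∠(j0.46 + 6.4) = arctan(0.46/6.4) = 4.11°
∠[(j0.46)² + 14.5(j0.46) + 625] = ∠[624.79 + j6.67] = 0.61°
∠L(j0.46) = 4.11° − 0.61° = 3.50°

3.5°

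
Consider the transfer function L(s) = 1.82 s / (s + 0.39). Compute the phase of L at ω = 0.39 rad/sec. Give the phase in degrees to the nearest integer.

45 deg

∠(j0.39) = 90.00°
∠(j0.39 + 0.39) = arctan(0.39/0.39) = 45.00°
∠L(j0.39) = 90.00° − 45.00° = 45.00°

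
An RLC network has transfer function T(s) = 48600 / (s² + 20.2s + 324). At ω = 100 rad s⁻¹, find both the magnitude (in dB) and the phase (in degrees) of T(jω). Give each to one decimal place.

|T| = 13.8 dB, ∠T = -168.2 deg

|(j100)² + 20.2(j100) + 324| = |-9676 + j2020| = 9885
|T(j100)| = 48600 / 9885 = 4.9167
20 log₁₀(4.9167) = 13.83 dB
∠[(j100)² + 20.2(j100) + 324] = ∠[-9676 + j2020] = 168.21°
∠T(j100) = −168.21° = -168.21°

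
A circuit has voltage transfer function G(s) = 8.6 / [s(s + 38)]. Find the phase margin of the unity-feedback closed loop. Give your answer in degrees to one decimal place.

Gain crossover: |G(jω)| = 1 at ω ≈ 0.226 rad/s.
∠G(j0.226) = −90° − arctan(0.226/38) ≈ -90.34°
PM = 180° + (-90.34°) = 89.66°

89.7°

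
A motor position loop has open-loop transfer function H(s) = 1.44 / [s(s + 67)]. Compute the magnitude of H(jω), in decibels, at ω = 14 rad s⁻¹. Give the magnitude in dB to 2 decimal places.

-56.46 dB

|j14 + 67| = √(14² + 67²) = 68.45
|j14| = 14
|H(j14)| = 1.44 / (68.45 × 14) = 0.0015027
20 log₁₀(0.0015027) = -56.462 dB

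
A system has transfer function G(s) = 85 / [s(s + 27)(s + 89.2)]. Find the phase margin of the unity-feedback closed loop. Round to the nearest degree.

90°

Gain crossover: |G(jω)| = 1 at ω ≈ 0.0353 rad/s.
∠G(j0.0353) = −90° − arctan(0.0353/27) − arctan(0.0353/89.2) ≈ -90.10°
PM = 180° + (-90.10°) = 89.90°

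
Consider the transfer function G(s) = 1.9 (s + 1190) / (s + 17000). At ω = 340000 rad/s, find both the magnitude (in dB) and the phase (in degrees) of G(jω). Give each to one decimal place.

|G| = 5.6 dB, ∠G = 2.7°

|j340000 + 1190| = √(340000² + 1190²) = 3.4e+05
|j340000 + 17000| = √(340000² + 17000²) = 3.404e+05
|G(j340000)| = 1.9 × 3.4e+05 / 3.404e+05 = 1.8976
20 log₁₀(1.8976) = 5.56 dB
∠(j340000 + 1190) = arctan(340000/1190) = 89.80°
∠(j340000 + 17000) = arctan(340000/17000) = 87.14°
∠G(j340000) = 89.80° − 87.14° = 2.66°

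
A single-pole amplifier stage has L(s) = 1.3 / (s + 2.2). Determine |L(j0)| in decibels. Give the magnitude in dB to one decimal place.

-4.6 dB

L(0) = 1.3 / 2.2 = 0.59091
20 log₁₀(0.59091) = -4.57 dB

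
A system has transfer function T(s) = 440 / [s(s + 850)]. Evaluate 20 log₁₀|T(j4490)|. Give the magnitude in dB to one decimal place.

-93.4 dB

|j4490 + 850| = √(4490² + 850²) = 4570
|j4490| = 4490
|T(j4490)| = 440 / (4570 × 4490) = 2.1444e-05
20 log₁₀(2.1444e-05) = -93.37 dB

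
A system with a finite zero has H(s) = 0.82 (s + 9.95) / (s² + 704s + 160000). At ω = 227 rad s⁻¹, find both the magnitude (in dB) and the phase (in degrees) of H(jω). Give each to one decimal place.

|j227 + 9.95| = √(227² + 9.95²) = 227.2
|(j227)² + 704(j227) + 160000| = |1.0847e+05 + j1.5981e+05| = 1.931e+05
|H(j227)| = 0.82 × 227.2 / 1.931e+05 = 0.00096466
20 log₁₀(0.00096466) = -60.31 dB
∠(j227 + 9.95) = arctan(227/9.95) = 87.49°
∠[(j227)² + 704(j227) + 160000] = ∠[1.0847e+05 + j1.5981e+05] = 55.83°
∠H(j227) = 87.49° − 55.83° = 31.66°

|H| = -60.3 dB, ∠H = 31.7°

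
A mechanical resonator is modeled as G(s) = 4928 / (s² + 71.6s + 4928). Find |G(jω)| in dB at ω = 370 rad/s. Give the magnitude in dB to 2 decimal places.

-28.73 dB

|(j370)² + 71.6(j370) + 4928| = |-1.3197e+05 + j26492| = 1.346e+05
|G(j370)| = 4928 / 1.346e+05 = 0.036611
20 log₁₀(0.036611) = -28.728 dB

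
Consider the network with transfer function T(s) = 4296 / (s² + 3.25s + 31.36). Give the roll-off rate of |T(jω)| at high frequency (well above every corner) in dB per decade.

-40 dB/decade

With 0 zeros and 2 poles, the high-frequency asymptotic slope is 20 × (0 − 2) = -40 dB/decade.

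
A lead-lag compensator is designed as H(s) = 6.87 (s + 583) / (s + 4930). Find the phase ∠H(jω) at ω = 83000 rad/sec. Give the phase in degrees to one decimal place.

∠(j83000 + 583) = arctan(83000/583) = 89.60°
∠(j83000 + 4930) = arctan(83000/4930) = 86.60°
∠H(j83000) = 89.60° − 86.60° = 3.00°

3.0°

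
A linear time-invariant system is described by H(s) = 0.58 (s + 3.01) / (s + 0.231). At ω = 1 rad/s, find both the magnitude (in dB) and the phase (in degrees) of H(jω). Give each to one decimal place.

|H| = 5.1 dB, ∠H = -58.6°

|j1 + 3.01| = √(1² + 3.01²) = 3.172
|j1 + 0.231| = √(1² + 0.231²) = 1.026
|H(j1)| = 0.58 × 3.172 / 1.026 = 1.7924
20 log₁₀(1.7924) = 5.07 dB
∠(j1 + 3.01) = arctan(1/3.01) = 18.38°
∠(j1 + 0.231) = arctan(1/0.231) = 76.99°
∠H(j1) = 18.38° − 76.99° = -58.62°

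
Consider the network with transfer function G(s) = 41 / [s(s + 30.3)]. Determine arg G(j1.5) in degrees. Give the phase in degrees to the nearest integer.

-93 deg

∠(j1.5 + 30.3) = arctan(1.5/30.3) = 2.83°
∠(j1.5) = 90.00°
∠G(j1.5) = − (2.83° + 90.00°) = -92.83°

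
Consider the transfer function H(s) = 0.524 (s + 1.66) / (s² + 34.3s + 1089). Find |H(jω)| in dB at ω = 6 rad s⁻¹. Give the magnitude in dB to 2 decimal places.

|j6 + 1.66| = √(6² + 1.66²) = 6.225
|(j6)² + 34.3(j6) + 1089| = |1053 + j205.8| = 1073
|H(j6)| = 0.524 × 6.225 / 1073 = 0.0030404
20 log₁₀(0.0030404) = -50.341 dB

-50.34 dB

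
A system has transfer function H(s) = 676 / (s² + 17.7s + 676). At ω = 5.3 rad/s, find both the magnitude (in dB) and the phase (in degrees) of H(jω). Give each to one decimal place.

|H| = 0.3 dB, ∠H = -8.2°

|(j5.3)² + 17.7(j5.3) + 676| = |647.91 + j93.81| = 654.7
|H(j5.3)| = 676 / 654.7 = 1.0326
20 log₁₀(1.0326) = 0.28 dB
∠[(j5.3)² + 17.7(j5.3) + 676] = ∠[647.91 + j93.81] = 8.24°
∠H(j5.3) = −8.24° = -8.24°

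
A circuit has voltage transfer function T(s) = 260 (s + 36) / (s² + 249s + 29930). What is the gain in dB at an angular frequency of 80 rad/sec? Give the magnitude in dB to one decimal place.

-2.6 dB

|j80 + 36| = √(80² + 36²) = 87.73
|(j80)² + 249(j80) + 29930| = |23530 + j19920| = 3.083e+04
|T(j80)| = 260 × 87.73 / 3.083e+04 = 0.73984
20 log₁₀(0.73984) = -2.62 dB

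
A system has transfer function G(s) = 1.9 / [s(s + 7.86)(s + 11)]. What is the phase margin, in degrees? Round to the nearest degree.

Gain crossover: |G(jω)| = 1 at ω ≈ 0.022 rad s⁻¹.
∠G(j0.022) = −90° − arctan(0.022/7.86) − arctan(0.022/11) ≈ -90.27°
PM = 180° + (-90.27°) = 89.73°

90 deg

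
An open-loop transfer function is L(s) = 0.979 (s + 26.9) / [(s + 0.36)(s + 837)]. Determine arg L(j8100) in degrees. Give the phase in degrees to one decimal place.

-84.3°

∠(j8100 + 26.9) = arctan(8100/26.9) = 89.81°
∠(j8100 + 0.36) = arctan(8100/0.36) = 90.00°
∠(j8100 + 837) = arctan(8100/837) = 84.10°
∠L(j8100) = 89.81° − (90.00° + 84.10°) = -84.29°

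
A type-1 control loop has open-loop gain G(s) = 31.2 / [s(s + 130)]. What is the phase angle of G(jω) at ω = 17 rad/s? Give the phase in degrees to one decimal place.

∠(j17 + 130) = arctan(17/130) = 7.45°
∠(j17) = 90.00°
∠G(j17) = − (7.45° + 90.00°) = -97.45°

-97.5°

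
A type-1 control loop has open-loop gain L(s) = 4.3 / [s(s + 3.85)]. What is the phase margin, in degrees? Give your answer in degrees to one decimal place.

Gain crossover: |L(jω)| = 1 at ω ≈ 1.08 rad/sec.
∠L(j1.08) = −90° − arctan(1.08/3.85) ≈ -105.61°
PM = 180° + (-105.61°) = 74.39°

74.4°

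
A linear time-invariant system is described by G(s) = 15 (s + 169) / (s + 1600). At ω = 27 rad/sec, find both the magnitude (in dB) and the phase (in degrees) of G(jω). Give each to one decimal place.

|G| = 4.1 dB, ∠G = 8.1°

|j27 + 169| = √(27² + 169²) = 171.1
|j27 + 1600| = √(27² + 1600²) = 1600
|G(j27)| = 15 × 171.1 / 1600 = 1.6042
20 log₁₀(1.6042) = 4.11 dB
∠(j27 + 169) = arctan(27/169) = 9.08°
∠(j27 + 1600) = arctan(27/1600) = 0.97°
∠G(j27) = 9.08° − 0.97° = 8.11°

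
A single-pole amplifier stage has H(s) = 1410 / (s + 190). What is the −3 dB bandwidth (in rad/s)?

190 rad/s

For a single-pole low-pass, the −3 dB point is at the pole: ω = 190 rad/s.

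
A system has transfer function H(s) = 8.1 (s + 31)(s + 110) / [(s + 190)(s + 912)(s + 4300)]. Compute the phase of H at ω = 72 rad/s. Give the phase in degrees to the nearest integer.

74°

∠(j72 + 31) = arctan(72/31) = 66.71°
∠(j72 + 110) = arctan(72/110) = 33.21°
∠(j72 + 190) = arctan(72/190) = 20.75°
∠(j72 + 912) = arctan(72/912) = 4.51°
∠(j72 + 4300) = arctan(72/4300) = 0.96°
∠H(j72) = 66.71° + 33.21° − (20.75° + 4.51° + 0.96°) = 73.68°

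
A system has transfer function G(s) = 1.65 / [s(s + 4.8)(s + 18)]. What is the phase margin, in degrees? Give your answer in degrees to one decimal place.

89.7°

Gain crossover: |G(jω)| = 1 at ω ≈ 0.0191 rad/sec.
∠G(j0.0191) = −90° − arctan(0.0191/4.8) − arctan(0.0191/18) ≈ -90.29°
PM = 180° + (-90.29°) = 89.71°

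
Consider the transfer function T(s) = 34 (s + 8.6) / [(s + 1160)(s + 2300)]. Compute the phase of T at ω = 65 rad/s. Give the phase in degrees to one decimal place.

77.6 deg

∠(j65 + 8.6) = arctan(65/8.6) = 82.46°
∠(j65 + 1160) = arctan(65/1160) = 3.21°
∠(j65 + 2300) = arctan(65/2300) = 1.62°
∠T(j65) = 82.46° − (3.21° + 1.62°) = 77.64°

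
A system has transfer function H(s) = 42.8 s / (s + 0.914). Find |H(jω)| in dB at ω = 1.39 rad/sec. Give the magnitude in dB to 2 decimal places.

31.07 dB

|j1.39| = 1.39
|j1.39 + 0.914| = √(1.39² + 0.914²) = 1.664
|H(j1.39)| = 42.8 × 1.39 / 1.664 = 35.761
20 log₁₀(35.761) = 31.068 dB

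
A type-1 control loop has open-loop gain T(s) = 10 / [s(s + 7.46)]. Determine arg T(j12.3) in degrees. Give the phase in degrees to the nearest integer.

∠(j12.3 + 7.46) = arctan(12.3/7.46) = 58.76°
∠(j12.3) = 90.00°
∠T(j12.3) = − (58.76° + 90.00°) = -148.76°

-149°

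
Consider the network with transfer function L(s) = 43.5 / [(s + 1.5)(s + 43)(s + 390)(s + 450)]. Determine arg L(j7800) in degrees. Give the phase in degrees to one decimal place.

∠(j7800 + 1.5) = arctan(7800/1.5) = 89.99°
∠(j7800 + 43) = arctan(7800/43) = 89.68°
∠(j7800 + 390) = arctan(7800/390) = 87.14°
∠(j7800 + 450) = arctan(7800/450) = 86.70°
∠L(j7800) = − (89.99° + 89.68° + 87.14° + 86.70°) = -353.51°

-353.5°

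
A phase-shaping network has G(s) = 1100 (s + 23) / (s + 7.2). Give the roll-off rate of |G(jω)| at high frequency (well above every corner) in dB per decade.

With 1 zero and 1 pole, the high-frequency asymptotic slope is 20 × (1 − 1) = 0 dB/decade.

0 dB/decade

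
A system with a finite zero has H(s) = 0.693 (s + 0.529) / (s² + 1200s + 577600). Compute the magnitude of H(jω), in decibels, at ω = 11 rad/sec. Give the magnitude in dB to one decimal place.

|j11 + 0.529| = √(11² + 0.529²) = 11.01
|(j11)² + 1200(j11) + 577600| = |5.7748e+05 + j13200| = 5.776e+05
|H(j11)| = 0.693 × 11.01 / 5.776e+05 = 1.3212e-05
20 log₁₀(1.3212e-05) = -97.58 dB

-97.6 dB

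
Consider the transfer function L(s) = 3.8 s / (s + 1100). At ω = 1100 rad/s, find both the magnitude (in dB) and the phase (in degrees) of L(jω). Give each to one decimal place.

|L| = 8.6 dB, ∠L = 45.0 deg

|j1100| = 1100
|j1100 + 1100| = √(1100² + 1100²) = 1556
|L(j1100)| = 3.8 × 1100 / 1556 = 2.687
20 log₁₀(2.687) = 8.59 dB
∠(j1100) = 90.00°
∠(j1100 + 1100) = arctan(1100/1100) = 45.00°
∠L(j1100) = 90.00° − 45.00° = 45.00°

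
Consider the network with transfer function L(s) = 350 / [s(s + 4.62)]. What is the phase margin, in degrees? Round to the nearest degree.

14 deg

Gain crossover: |L(jω)| = 1 at ω ≈ 18.4 rad s⁻¹.
∠L(j18.4) = −90° − arctan(18.4/4.62) ≈ -165.92°
PM = 180° + (-165.92°) = 14.08°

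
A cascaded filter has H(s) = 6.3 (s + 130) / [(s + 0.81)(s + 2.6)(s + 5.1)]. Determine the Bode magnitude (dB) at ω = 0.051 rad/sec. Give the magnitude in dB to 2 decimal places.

37.63 dB

|j0.051 + 130| = √(0.051² + 130²) = 130
|j0.051 + 0.81| = √(0.051² + 0.81²) = 0.8116
|j0.051 + 2.6| = √(0.051² + 2.6²) = 2.601
|j0.051 + 5.1| = √(0.051² + 5.1²) = 5.1
|H(j0.051)| = 6.3 × 130 / (0.8116 × 2.601 × 5.1) = 76.084
20 log₁₀(76.084) = 37.626 dB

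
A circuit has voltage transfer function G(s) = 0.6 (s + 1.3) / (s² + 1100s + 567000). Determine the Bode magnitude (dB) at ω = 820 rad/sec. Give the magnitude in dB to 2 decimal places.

-65.32 dB

|j820 + 1.3| = √(820² + 1.3²) = 820
|(j820)² + 1100(j820) + 567000| = |-1.054e+05 + j9.02e+05| = 9.081e+05
|G(j820)| = 0.6 × 820 / 9.081e+05 = 0.00054177
20 log₁₀(0.00054177) = -65.324 dB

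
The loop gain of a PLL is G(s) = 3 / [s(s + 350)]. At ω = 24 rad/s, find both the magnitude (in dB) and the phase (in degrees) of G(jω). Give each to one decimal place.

|j24 + 350| = √(24² + 350²) = 350.8
|j24| = 24
|G(j24)| = 3 / (350.8 × 24) = 0.00035631
20 log₁₀(0.00035631) = -68.96 dB
∠(j24 + 350) = arctan(24/350) = 3.92°
∠(j24) = 90.00°
∠G(j24) = − (3.92° + 90.00°) = -93.92°

|G| = -69.0 dB, ∠G = -93.9°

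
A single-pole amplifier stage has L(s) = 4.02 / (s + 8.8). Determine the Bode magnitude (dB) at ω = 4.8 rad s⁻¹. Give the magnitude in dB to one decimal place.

-7.9 dB

|j4.8 + 8.8| = √(4.8² + 8.8²) = 10.02
|L(j4.8)| = 4.02 / 10.02 = 0.40104
20 log₁₀(0.40104) = -7.94 dB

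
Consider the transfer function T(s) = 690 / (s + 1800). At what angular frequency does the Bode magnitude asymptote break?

1800 rad/sec

The single real pole at s = −1800 gives a corner at ω = 1800 rad/sec.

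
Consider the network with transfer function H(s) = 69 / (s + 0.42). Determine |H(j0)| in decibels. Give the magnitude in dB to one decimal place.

44.3 dB

H(0) = 69 / 0.42 = 164.29
20 log₁₀(164.29) = 44.31 dB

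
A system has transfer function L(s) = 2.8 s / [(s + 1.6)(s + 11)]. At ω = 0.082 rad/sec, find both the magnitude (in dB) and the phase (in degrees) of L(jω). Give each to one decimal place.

|L| = -37.7 dB, ∠L = 86.6°

|j0.082| = 0.082
|j0.082 + 1.6| = √(0.082² + 1.6²) = 1.602
|j0.082 + 11| = √(0.082² + 11²) = 11
|L(j0.082)| = 2.8 × 0.082 / (1.602 × 11) = 0.013028
20 log₁₀(0.013028) = -37.70 dB
∠(j0.082) = 90.00°
∠(j0.082 + 1.6) = arctan(0.082/1.6) = 2.93°
∠(j0.082 + 11) = arctan(0.082/11) = 0.43°
∠L(j0.082) = 90.00° − (2.93° + 0.43°) = 86.64°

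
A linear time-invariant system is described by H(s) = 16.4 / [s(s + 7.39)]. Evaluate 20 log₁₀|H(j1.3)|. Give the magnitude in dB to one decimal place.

|j1.3 + 7.39| = √(1.3² + 7.39²) = 7.503
|j1.3| = 1.3
|H(j1.3)| = 16.4 / (7.503 × 1.3) = 1.6813
20 log₁₀(1.6813) = 4.51 dB

4.5 dB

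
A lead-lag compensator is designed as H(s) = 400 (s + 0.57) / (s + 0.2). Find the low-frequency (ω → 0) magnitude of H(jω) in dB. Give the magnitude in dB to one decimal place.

61.1 dB

H(0) = 400 × 0.57 / 0.2 = 1140
20 log₁₀(1140) = 61.14 dB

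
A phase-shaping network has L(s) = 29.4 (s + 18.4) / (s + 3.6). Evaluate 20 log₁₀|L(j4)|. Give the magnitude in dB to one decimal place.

|j4 + 18.4| = √(4² + 18.4²) = 18.83
|j4 + 3.6| = √(4² + 3.6²) = 5.381
|L(j4)| = 29.4 × 18.83 / 5.381 = 102.87
20 log₁₀(102.87) = 40.25 dB

40.2 dB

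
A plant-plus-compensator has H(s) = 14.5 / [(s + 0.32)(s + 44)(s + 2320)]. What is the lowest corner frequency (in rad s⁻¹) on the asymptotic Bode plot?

0.32 rad s⁻¹

Break frequencies occur at each pole and zero magnitude: 0.32 rad s⁻¹, 44 rad s⁻¹, 2320 rad s⁻¹.
The lowest is 0.32 rad s⁻¹.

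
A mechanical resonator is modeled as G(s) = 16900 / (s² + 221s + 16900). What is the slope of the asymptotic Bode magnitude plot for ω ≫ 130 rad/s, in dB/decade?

-40 dB/decade

With 0 zeros and 2 poles, the high-frequency asymptotic slope is 20 × (0 − 2) = -40 dB/decade.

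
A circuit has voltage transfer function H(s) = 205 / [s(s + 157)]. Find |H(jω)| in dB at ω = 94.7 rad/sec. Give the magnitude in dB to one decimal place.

|j94.7 + 157| = √(94.7² + 157²) = 183.3
|j94.7| = 94.7
|H(j94.7)| = 205 / (183.3 × 94.7) = 0.011807
20 log₁₀(0.011807) = -38.56 dB

-38.6 dB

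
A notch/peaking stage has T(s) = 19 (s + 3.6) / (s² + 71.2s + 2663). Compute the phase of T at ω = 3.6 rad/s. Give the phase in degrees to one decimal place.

39.5°

∠(j3.6 + 3.6) = arctan(3.6/3.6) = 45.00°
∠[(j3.6)² + 71.2(j3.6) + 2663] = ∠[2650 + j256.32] = 5.52°
∠T(j3.6) = 45.00° − 5.52° = 39.48°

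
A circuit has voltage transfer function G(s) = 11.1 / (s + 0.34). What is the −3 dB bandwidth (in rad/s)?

0.34 rad/s

For a single-pole low-pass, the −3 dB point is at the pole: ω = 0.34 rad/s.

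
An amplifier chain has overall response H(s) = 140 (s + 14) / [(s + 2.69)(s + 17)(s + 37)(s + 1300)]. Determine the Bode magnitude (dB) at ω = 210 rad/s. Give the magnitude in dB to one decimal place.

|j210 + 14| = √(210² + 14²) = 210.5
|j210 + 2.69| = √(210² + 2.69²) = 210
|j210 + 17| = √(210² + 17²) = 210.7
|j210 + 37| = √(210² + 37²) = 213.2
|j210 + 1300| = √(210² + 1300²) = 1317
|H(j210)| = 140 × 210.5 / (210 × 210.7 × 213.2 × 1317) = 2.3715e-06
20 log₁₀(2.3715e-06) = -112.50 dB

-112.5 dB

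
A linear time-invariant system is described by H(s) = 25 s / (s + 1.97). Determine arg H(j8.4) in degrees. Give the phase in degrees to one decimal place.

∠(j8.4) = 90.00°
∠(j8.4 + 1.97) = arctan(8.4/1.97) = 76.80°
∠H(j8.4) = 90.00° − 76.80° = 13.20°

13.2°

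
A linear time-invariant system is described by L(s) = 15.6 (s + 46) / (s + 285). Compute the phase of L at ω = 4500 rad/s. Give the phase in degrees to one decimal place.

3.0 deg

∠(j4500 + 46) = arctan(4500/46) = 89.41°
∠(j4500 + 285) = arctan(4500/285) = 86.38°
∠L(j4500) = 89.41° − 86.38° = 3.04°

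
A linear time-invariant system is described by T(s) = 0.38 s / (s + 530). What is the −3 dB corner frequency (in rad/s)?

530 rad/s

For a single-pole high-pass, the −3 dB point is at the pole: ω = 530 rad/s.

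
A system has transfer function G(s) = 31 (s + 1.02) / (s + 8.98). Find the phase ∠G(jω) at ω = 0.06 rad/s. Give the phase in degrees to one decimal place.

∠(j0.06 + 1.02) = arctan(0.06/1.02) = 3.37°
∠(j0.06 + 8.98) = arctan(0.06/8.98) = 0.38°
∠G(j0.06) = 3.37° − 0.38° = 2.98°

3.0°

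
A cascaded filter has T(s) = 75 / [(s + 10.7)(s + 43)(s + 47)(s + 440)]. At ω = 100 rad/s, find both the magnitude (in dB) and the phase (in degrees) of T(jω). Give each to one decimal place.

|T| = -137.2 dB, ∠T = -228.3°

|j100 + 10.7| = √(100² + 10.7²) = 100.6
|j100 + 43| = √(100² + 43²) = 108.9
|j100 + 47| = √(100² + 47²) = 110.5
|j100 + 440| = √(100² + 440²) = 451.2
|T(j100)| = 75 / (100.6 × 108.9 × 110.5 × 451.2) = 1.3741e-07
20 log₁₀(1.3741e-07) = -137.24 dB
∠(j100 + 10.7) = arctan(100/10.7) = 83.89°
∠(j100 + 43) = arctan(100/43) = 66.73°
∠(j100 + 47) = arctan(100/47) = 64.83°
∠(j100 + 440) = arctan(100/440) = 12.80°
∠T(j100) = − (83.89° + 66.73° + 64.83° + 12.80°) = -228.26°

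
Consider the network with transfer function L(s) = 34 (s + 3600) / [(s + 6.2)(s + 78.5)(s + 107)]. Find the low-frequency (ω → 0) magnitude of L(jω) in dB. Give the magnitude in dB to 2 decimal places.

7.42 dB

L(0) = 34 × 3600 / (6.2 × 78.5 × 107) = 2.3504
20 log₁₀(2.3504) = 7.423 dB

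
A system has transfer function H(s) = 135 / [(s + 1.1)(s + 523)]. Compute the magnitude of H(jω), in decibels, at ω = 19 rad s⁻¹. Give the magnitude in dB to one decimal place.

|j19 + 1.1| = √(19² + 1.1²) = 19.03
|j19 + 523| = √(19² + 523²) = 523.3
|H(j19)| = 135 / (19.03 × 523.3) = 0.013554
20 log₁₀(0.013554) = -37.36 dB

-37.4 dB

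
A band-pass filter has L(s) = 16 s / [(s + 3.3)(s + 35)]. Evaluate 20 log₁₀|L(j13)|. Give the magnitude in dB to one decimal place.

|j13| = 13
|j13 + 3.3| = √(13² + 3.3²) = 13.41
|j13 + 35| = √(13² + 35²) = 37.34
|L(j13)| = 16 × 13 / (13.41 × 37.34) = 0.41536
20 log₁₀(0.41536) = -7.63 dB

-7.6 dB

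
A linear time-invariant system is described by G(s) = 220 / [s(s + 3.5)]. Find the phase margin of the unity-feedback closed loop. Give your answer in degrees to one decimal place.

Gain crossover: |G(jω)| = 1 at ω ≈ 14.6 rad/s.
∠G(j14.6) = −90° − arctan(14.6/3.5) ≈ -166.54°
PM = 180° + (-166.54°) = 13.46°

13.5 deg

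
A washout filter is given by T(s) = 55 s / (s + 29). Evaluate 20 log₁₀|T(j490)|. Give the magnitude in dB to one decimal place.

34.8 dB

|j490| = 490
|j490 + 29| = √(490² + 29²) = 490.9
|T(j490)| = 55 × 490 / 490.9 = 54.904
20 log₁₀(54.904) = 34.79 dB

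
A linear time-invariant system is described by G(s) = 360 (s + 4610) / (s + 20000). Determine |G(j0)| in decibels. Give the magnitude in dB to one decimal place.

38.4 dB

G(0) = 360 × 4610 / 20000 = 82.98
20 log₁₀(82.98) = 38.38 dB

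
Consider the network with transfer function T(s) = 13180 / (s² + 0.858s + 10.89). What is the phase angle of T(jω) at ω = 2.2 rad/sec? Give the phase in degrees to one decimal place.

-17.3°

∠[(j2.2)² + 0.858(j2.2) + 10.89] = ∠[6.05 + j1.8876] = 17.33°
∠T(j2.2) = −17.33° = -17.33°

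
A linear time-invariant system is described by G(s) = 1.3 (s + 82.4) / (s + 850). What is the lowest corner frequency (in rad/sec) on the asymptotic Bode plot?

Break frequencies occur at each pole and zero magnitude: 82.4 rad/sec, 850 rad/sec.
The lowest is 82.4 rad/sec.

82.4 rad/sec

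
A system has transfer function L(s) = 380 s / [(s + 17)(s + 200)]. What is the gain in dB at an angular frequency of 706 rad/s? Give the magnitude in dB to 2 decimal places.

-5.72 dB

|j706| = 706
|j706 + 17| = √(706² + 17²) = 706.2
|j706 + 200| = √(706² + 200²) = 733.8
|L(j706)| = 380 × 706 / (706.2 × 733.8) = 0.51771
20 log₁₀(0.51771) = -5.718 dB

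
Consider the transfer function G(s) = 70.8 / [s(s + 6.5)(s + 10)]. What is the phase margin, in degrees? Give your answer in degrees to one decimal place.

Gain crossover: |G(jω)| = 1 at ω ≈ 1.07 rad/sec.
∠G(j1.07) = −90° − arctan(1.07/6.5) − arctan(1.07/10) ≈ -105.44°
PM = 180° + (-105.44°) = 74.56°

74.6°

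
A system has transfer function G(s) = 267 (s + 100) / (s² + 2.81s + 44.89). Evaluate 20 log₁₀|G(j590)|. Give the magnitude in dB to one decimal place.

|j590 + 100| = √(590² + 100²) = 598.4
|(j590)² + 2.81(j590) + 44.89| = |-3.4806e+05 + j1657.9| = 3.481e+05
|G(j590)| = 267 × 598.4 / 3.481e+05 = 0.45905
20 log₁₀(0.45905) = -6.76 dB

-6.8 dB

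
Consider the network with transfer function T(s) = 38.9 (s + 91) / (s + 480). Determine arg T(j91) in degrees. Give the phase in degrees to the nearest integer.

34°

∠(j91 + 91) = arctan(91/91) = 45.00°
∠(j91 + 480) = arctan(91/480) = 10.73°
∠T(j91) = 45.00° − 10.73° = 34.27°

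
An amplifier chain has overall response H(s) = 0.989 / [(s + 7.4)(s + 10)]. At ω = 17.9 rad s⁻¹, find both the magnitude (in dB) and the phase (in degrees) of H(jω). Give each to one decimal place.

|H| = -52.1 dB, ∠H = -128.3°

|j17.9 + 7.4| = √(17.9² + 7.4²) = 19.37
|j17.9 + 10| = √(17.9² + 10²) = 20.5
|H(j17.9)| = 0.989 / (19.37 × 20.5) = 0.0024903
20 log₁₀(0.0024903) = -52.08 dB
∠(j17.9 + 7.4) = arctan(17.9/7.4) = 67.54°
∠(j17.9 + 10) = arctan(17.9/10) = 60.81°
∠H(j17.9) = − (67.54° + 60.81°) = -128.35°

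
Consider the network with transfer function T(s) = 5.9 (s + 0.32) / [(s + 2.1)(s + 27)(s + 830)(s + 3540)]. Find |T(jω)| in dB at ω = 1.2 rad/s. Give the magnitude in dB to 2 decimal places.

-148.37 dB

|j1.2 + 0.32| = √(1.2² + 0.32²) = 1.242
|j1.2 + 2.1| = √(1.2² + 2.1²) = 2.419
|j1.2 + 27| = √(1.2² + 27²) = 27.03
|j1.2 + 830| = √(1.2² + 830²) = 830
|j1.2 + 3540| = √(1.2² + 3540²) = 3540
|T(j1.2)| = 5.9 × 1.242 / (2.419 × 27.03 × 830 × 3540) = 3.815e-08
20 log₁₀(3.815e-08) = -148.370 dB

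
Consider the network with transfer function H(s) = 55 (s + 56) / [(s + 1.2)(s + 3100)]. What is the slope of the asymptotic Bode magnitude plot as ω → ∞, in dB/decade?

With 1 zero and 2 poles, the high-frequency asymptotic slope is 20 × (1 − 2) = -20 dB/decade.

-20 dB/decade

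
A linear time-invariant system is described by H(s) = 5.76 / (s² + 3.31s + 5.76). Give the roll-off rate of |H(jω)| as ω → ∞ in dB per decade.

With 0 zeros and 2 poles, the high-frequency asymptotic slope is 20 × (0 − 2) = -40 dB/decade.

-40 dB/decade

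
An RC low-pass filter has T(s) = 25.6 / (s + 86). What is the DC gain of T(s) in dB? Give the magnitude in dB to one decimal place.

-10.5 dB

T(0) = 25.6 / 86 = 0.29767
20 log₁₀(0.29767) = -10.53 dB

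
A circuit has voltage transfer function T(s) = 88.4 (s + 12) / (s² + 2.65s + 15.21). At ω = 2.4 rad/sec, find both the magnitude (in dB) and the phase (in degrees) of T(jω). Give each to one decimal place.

|T| = 39.6 dB, ∠T = -22.6°

|j2.4 + 12| = √(2.4² + 12²) = 12.24
|(j2.4)² + 2.65(j2.4) + 15.21| = |9.45 + j6.36| = 11.39
|T(j2.4)| = 88.4 × 12.24 / 11.39 = 94.971
20 log₁₀(94.971) = 39.55 dB
∠(j2.4 + 12) = arctan(2.4/12) = 11.31°
∠[(j2.4)² + 2.65(j2.4) + 15.21] = ∠[9.45 + j6.36] = 33.94°
∠T(j2.4) = 11.31° − 33.94° = -22.63°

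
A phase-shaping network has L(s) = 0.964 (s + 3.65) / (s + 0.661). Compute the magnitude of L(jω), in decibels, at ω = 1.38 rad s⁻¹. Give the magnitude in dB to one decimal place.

|j1.38 + 3.65| = √(1.38² + 3.65²) = 3.902
|j1.38 + 0.661| = √(1.38² + 0.661²) = 1.53
|L(j1.38)| = 0.964 × 3.902 / 1.53 = 2.4584
20 log₁₀(2.4584) = 7.81 dB

7.8 dB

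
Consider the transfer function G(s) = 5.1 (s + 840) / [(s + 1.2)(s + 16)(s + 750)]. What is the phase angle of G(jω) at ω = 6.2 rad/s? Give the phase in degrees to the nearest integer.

-100 deg

∠(j6.2 + 840) = arctan(6.2/840) = 0.42°
∠(j6.2 + 1.2) = arctan(6.2/1.2) = 79.05°
∠(j6.2 + 16) = arctan(6.2/16) = 21.18°
∠(j6.2 + 750) = arctan(6.2/750) = 0.47°
∠G(j6.2) = 0.42° − (79.05° + 21.18° + 0.47°) = -100.28°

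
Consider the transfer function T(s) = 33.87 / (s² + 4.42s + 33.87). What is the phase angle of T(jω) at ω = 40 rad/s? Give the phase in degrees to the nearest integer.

∠[(j40)² + 4.42(j40) + 33.87] = ∠[-1566.1 + j176.8] = 173.56°
∠T(j40) = −173.56° = -173.56°

-174°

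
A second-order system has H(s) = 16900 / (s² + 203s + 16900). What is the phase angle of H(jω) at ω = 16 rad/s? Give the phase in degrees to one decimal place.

-11.0°

∠[(j16)² + 203(j16) + 16900] = ∠[16644 + j3248] = 11.04°
∠H(j16) = −11.04° = -11.04°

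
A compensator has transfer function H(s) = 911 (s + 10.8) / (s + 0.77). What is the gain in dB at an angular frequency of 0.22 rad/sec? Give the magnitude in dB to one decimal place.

|j0.22 + 10.8| = √(0.22² + 10.8²) = 10.8
|j0.22 + 0.77| = √(0.22² + 0.77²) = 0.8008
|H(j0.22)| = 911 × 10.8 / 0.8008 = 12289
20 log₁₀(12289) = 81.79 dB

81.8 dB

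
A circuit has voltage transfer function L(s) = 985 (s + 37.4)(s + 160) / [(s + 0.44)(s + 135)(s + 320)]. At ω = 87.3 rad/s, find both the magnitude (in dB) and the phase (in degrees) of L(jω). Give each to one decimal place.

|L| = 11.3 dB, ∠L = -42.4°

|j87.3 + 37.4| = √(87.3² + 37.4²) = 94.97
|j87.3 + 160| = √(87.3² + 160²) = 182.3
|j87.3 + 0.44| = √(87.3² + 0.44²) = 87.3
|j87.3 + 135| = √(87.3² + 135²) = 160.8
|j87.3 + 320| = √(87.3² + 320²) = 331.7
|L(j87.3)| = 985 × 94.97 × 182.3 / (87.3 × 160.8 × 331.7) = 3.6626
20 log₁₀(3.6626) = 11.28 dB
∠(j87.3 + 37.4) = arctan(87.3/37.4) = 66.81°
∠(j87.3 + 160) = arctan(87.3/160) = 28.62°
∠(j87.3 + 0.44) = arctan(87.3/0.44) = 89.71°
∠(j87.3 + 135) = arctan(87.3/135) = 32.89°
∠(j87.3 + 320) = arctan(87.3/320) = 15.26°
∠L(j87.3) = 66.81° + 28.62° − (89.71° + 32.89° + 15.26°) = -42.43°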